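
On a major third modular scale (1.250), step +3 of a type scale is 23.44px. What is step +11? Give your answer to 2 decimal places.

Moving from step +3 to step +11 is 8 steps up, so multiply by r⁸.
23.44 × 1.250⁸ = 23.44 × 5.96046 ≈ 139.713

139.71px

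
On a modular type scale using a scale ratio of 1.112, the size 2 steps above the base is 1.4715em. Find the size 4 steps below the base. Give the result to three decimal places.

1.4715 ÷ 1.112⁶ = 1.4715 ÷ 1.89073 ≈ 0.778

0.778em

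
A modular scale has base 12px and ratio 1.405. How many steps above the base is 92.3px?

1.405ⁿ = 92.3 / 12 = 7.6917
n = ln(7.6917) / ln(1.405) = 2.0401 / 0.3400 ≈ 6.00

6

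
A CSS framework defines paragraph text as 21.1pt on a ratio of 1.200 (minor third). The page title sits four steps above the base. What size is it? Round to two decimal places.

21.1 × 1.200⁴ = 21.1 × 2.07360 ≈ 43.75

43.75pt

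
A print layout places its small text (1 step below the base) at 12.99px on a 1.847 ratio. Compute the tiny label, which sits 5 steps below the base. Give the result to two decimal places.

1.12px

12.99 ÷ 1.847⁴ = 12.99 ÷ 11.63771 ≈ 1.116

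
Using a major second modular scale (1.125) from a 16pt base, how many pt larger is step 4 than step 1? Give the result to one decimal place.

7.6pt

Step 1: 16.0 × 1.125 = 18.000pt
Step 4: 16.0 × 1.125⁴ = 25.629pt
Difference: 25.629 − 18.000 = 7.629pt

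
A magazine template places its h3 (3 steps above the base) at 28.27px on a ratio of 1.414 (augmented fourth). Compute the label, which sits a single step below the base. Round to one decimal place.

7.1px

Moving from step +3 to step -1 is 4 steps down, so divide by r⁴.
28.27 ÷ 1.414⁴ = 28.27 ÷ 3.99758 ≈ 7.072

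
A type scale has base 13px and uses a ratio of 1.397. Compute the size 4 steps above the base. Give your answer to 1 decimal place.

49.5px

13.0 × 1.397⁴ = 13.0 × 3.80878 ≈ 49.51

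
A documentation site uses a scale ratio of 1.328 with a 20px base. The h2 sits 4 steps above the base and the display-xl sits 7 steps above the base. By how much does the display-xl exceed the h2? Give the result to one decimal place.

Step 4: 20.0 × 1.328⁴ = 62.205px
Step 7: 20.0 × 1.328⁷ = 145.686px
Difference: 145.686 − 62.205 = 83.481px

83.5px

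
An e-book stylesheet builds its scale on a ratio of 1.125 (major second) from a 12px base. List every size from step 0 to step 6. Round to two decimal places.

12.00px, 13.50px, 15.19px, 17.09px, 19.22px, 21.62px, 24.33px

Step 0: 12px
Step 1: 12.0 × 1.125 = 13.50
Step 2: 12.0 × 1.125² = 15.19
Step 3: 12.0 × 1.125³ = 17.09
Step 4: 12.0 × 1.125⁴ = 19.22
Step 5: 12.0 × 1.125⁵ = 21.62
Step 6: 12.0 × 1.125⁶ = 24.33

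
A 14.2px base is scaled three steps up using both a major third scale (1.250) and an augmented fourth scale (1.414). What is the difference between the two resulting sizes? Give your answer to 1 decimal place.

12.4px

Major third: 14.2 × 1.250³ = 27.734px
Augmented fourth: 14.2 × 1.414³ = 40.145px
Difference: 40.145 − 27.734 = 12.411px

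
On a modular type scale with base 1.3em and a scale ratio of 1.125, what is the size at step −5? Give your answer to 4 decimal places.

1.3 ÷ 1.125⁵ = 1.3 ÷ 1.80203 ≈ 0.7214

0.7214em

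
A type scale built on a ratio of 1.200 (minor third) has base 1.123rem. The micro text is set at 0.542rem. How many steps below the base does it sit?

1.200ⁿ = 1.123 / 0.542 = 2.0720
n = ln(2.0720) / ln(1.200) = 0.7285 / 0.1823 ≈ 4.00

4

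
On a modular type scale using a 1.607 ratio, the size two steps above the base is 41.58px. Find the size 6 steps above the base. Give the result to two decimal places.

277.30px

41.58 × 1.607⁴ = 41.58 × 6.66904 ≈ 277.299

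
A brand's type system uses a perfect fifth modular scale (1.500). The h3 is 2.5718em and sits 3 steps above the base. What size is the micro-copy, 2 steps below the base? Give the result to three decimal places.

0.339em

2.5718 ÷ 1.500⁵ = 2.5718 ÷ 7.59375 ≈ 0.339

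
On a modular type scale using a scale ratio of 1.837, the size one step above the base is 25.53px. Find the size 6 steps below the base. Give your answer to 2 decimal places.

25.53 ÷ 1.837⁷ = 25.53 ÷ 70.59340 ≈ 0.362

0.36px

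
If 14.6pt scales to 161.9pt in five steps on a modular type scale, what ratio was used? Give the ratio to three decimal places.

1.618

r⁵ = 161.9 / 14.6, so r = (161.9/14.6)^(1/5).
r = 11.0890^(1/5) ≈ 1.6180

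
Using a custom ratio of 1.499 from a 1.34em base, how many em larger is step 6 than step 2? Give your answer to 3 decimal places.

Step 2: 1.34 × 1.499² = 3.01098em
Step 6: 1.34 × 1.499⁶ = 15.20249em
Difference: 15.20249 − 3.01098 = 12.19151em

12.192em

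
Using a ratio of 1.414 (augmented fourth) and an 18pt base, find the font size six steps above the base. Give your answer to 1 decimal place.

143.9pt

Each step on a modular scale multiplies by the ratio, so the size n steps from the base is base × ratioⁿ.
18.0 × 1.414⁶ = 18.0 × 7.99275 ≈ 143.87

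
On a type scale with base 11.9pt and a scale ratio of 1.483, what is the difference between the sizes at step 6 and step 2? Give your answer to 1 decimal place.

100.4pt

Step 2: 11.9 × 1.483² = 26.172pt
Step 6: 11.9 × 1.483⁶ = 126.588pt
Difference: 126.588 − 26.172 = 100.416pt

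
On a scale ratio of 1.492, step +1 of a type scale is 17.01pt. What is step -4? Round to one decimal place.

2.3pt

17.01 ÷ 1.492⁵ = 17.01 ÷ 7.39340 ≈ 2.301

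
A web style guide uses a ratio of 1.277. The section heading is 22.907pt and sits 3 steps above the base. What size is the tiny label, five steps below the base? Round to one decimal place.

Moving from step +3 to step -5 is 8 steps down, so divide by r⁸.
22.907 ÷ 1.277⁸ = 22.907 ÷ 7.07175 ≈ 3.239

3.2pt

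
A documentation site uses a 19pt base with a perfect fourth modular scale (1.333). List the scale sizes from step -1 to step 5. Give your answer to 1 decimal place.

14.3pt, 19.0pt, 25.3pt, 33.8pt, 45.0pt, 60.0pt, 80.0pt

Step -1: 19.0 ÷ 1.333 = 14.3
Step 0: 19pt
Step 1: 19.0 × 1.333 = 25.3
Step 2: 19.0 × 1.333² = 33.8
Step 3: 19.0 × 1.333³ = 45.0
Step 4: 19.0 × 1.333⁴ = 60.0
Step 5: 19.0 × 1.333⁵ = 80.0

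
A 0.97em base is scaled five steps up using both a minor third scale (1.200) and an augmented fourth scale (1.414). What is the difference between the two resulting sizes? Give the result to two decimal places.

3.07em

Minor third: 0.97 × 1.200⁵ = 2.4137em
Augmented fourth: 0.97 × 1.414⁵ = 5.4830em
Difference: 5.4830 − 2.4137 = 3.0693em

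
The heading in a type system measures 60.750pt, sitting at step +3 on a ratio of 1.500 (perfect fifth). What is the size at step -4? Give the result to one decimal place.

3.6pt

60.750 ÷ 1.500⁷ = 60.750 ÷ 17.08594 ≈ 3.556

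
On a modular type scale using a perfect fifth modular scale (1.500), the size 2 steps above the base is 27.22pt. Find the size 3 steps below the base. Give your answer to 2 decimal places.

27.22 ÷ 1.500⁵ = 27.22 ÷ 7.59375 ≈ 3.585

3.58pt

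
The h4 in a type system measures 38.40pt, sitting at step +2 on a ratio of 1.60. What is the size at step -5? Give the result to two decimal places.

1.43pt

Moving from step +2 to step -5 is 7 steps down, so divide by r⁷.
38.40 ÷ 1.60⁷ = 38.40 ÷ 26.84355 ≈ 1.431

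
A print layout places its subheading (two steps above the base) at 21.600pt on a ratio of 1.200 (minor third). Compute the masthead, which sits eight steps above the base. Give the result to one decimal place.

64.5pt

21.600 × 1.200⁶ = 21.600 × 2.98598 ≈ 64.497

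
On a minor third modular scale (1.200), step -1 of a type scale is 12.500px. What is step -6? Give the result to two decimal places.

The gap is -6 − (-1) = -5 steps, so the factor is 1.200^-5.
12.500 ÷ 1.200⁵ = 12.500 ÷ 2.48832 ≈ 5.023

5.02px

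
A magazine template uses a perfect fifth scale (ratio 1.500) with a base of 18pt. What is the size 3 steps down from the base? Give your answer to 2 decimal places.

5.33pt

18.0 ÷ 1.500³ = 18.0 ÷ 3.37500 ≈ 5.33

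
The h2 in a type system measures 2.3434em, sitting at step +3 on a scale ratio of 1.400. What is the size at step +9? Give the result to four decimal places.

2.3434 × 1.400⁶ = 2.3434 × 7.52954 ≈ 17.6447

17.6447em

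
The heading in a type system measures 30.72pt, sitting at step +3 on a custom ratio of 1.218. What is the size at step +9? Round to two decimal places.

100.30pt

Moving from step +3 to step +9 is 6 steps up, so multiply by r⁶.
30.72 × 1.218⁶ = 30.72 × 3.26500 ≈ 100.301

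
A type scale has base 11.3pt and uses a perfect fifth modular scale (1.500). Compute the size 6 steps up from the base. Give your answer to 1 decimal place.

11.3 × 1.500⁶ = 11.3 × 11.39062 ≈ 128.71

128.7pt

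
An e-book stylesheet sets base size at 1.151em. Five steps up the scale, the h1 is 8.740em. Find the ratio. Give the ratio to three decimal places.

1.500

The ratio satisfies 1.151 × r⁵ = 8.740, so r = (8.740 / 1.151)^(1/5).
r = 7.5934^(1/5) ≈ 1.5000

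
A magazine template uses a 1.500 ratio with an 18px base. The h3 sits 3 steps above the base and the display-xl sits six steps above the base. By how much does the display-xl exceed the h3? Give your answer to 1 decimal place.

144.3px

Step 3: 18.0 × 1.500³ = 60.750px
Step 6: 18.0 × 1.500⁶ = 205.031px
Difference: 205.031 − 60.750 = 144.281px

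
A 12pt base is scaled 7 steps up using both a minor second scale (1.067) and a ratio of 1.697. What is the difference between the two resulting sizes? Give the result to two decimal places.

467.46pt

Minor second: 12.0 × 1.067⁷ = 18.8944pt
At 1.697: 12.0 × 1.697⁷ = 486.3558pt
Difference: 486.3558 − 18.8944 = 467.4614pt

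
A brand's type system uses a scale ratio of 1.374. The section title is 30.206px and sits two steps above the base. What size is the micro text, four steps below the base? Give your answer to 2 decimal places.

4.49px

Moving from step +2 to step -4 is 6 steps down, so divide by r⁶.
30.206 ÷ 1.374⁶ = 30.206 ÷ 6.72853 ≈ 4.489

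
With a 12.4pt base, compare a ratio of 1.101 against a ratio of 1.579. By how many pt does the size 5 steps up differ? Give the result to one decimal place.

101.7pt

At 1.101: 12.4 × 1.101⁵ = 20.061pt
At 1.579: 12.4 × 1.579⁵ = 121.712pt
Difference: 121.712 − 20.061 = 101.651pt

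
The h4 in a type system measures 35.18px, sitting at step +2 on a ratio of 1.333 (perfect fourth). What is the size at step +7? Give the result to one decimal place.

148.1px

The gap is 7 − (2) = 5 steps, so the factor is 1.333^5.
35.18 × 1.333⁵ = 35.18 × 4.20873 ≈ 148.063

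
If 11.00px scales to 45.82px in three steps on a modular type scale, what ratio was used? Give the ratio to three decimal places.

1.609

The ratio satisfies 11.00 × r³ = 45.82, so r = (45.82 / 11.00)^(1/3).
r = 4.1655^(1/3) ≈ 1.6090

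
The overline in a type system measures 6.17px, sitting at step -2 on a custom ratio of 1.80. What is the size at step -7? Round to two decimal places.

0.33px

The gap is -7 − (-2) = -5 steps, so the factor is 1.80^-5.
6.17 ÷ 1.80⁵ = 6.17 ÷ 18.89568 ≈ 0.327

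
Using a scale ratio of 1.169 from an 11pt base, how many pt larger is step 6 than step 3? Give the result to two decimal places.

10.50pt

Step 3: 11.0 × 1.169³ = 17.5726pt
Step 6: 11.0 × 1.169⁶ = 28.0724pt
Difference: 28.0724 − 17.5726 = 10.4998pt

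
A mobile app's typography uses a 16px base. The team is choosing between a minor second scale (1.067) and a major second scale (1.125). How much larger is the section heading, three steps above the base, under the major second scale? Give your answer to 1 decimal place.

Minor second: 16.0 × 1.067³ = 19.436px
Major second: 16.0 × 1.125³ = 22.781px
Difference: 22.781 − 19.436 = 3.345px

3.3px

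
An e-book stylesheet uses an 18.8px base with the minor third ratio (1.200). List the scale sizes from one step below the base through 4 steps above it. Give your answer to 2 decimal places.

Step -1: 18.8 ÷ 1.200 = 15.67
Step 0: 18.8px
Step 1: 18.8 × 1.200 = 22.56
Step 2: 18.8 × 1.200² = 27.07
Step 3: 18.8 × 1.200³ = 32.49
Step 4: 18.8 × 1.200⁴ = 38.98

15.67px, 18.80px, 22.56px, 27.07px, 32.49px, 38.98px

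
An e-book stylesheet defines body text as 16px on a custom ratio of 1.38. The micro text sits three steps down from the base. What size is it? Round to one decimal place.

16.0 ÷ 1.38³ = 16.0 ÷ 2.62807 ≈ 6.09

6.1px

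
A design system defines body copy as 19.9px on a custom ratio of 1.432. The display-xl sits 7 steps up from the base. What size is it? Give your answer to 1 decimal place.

Every step multiplies by the scale ratio.
19.9 × 1.432⁷ = 19.9 × 12.34813 ≈ 245.73

245.7px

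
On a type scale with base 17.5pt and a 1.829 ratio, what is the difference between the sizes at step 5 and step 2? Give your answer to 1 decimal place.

299.6pt

Step 2: 17.5 × 1.829² = 58.542pt
Step 5: 17.5 × 1.829⁵ = 358.184pt
Difference: 358.184 − 58.542 = 299.642pt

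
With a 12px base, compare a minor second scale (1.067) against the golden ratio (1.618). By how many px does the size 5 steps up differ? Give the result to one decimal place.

Minor second: 12.0 × 1.067⁵ = 16.596px
Golden ratio: 12.0 × 1.618⁵ = 133.068px
Difference: 133.068 − 16.596 = 116.472px

116.5px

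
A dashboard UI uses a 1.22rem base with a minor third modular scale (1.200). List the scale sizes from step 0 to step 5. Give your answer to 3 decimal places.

Step 0: 1.22rem
Step 1: 1.22 × 1.200 = 1.464
Step 2: 1.22 × 1.200² = 1.757
Step 3: 1.22 × 1.200³ = 2.108
Step 4: 1.22 × 1.200⁴ = 2.530
Step 5: 1.22 × 1.200⁵ = 3.036

1.220rem, 1.464rem, 1.757rem, 2.108rem, 2.530rem, 3.036rem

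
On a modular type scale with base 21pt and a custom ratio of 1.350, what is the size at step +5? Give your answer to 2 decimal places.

94.16pt

Each step on a modular scale multiplies by the ratio, so the size n steps from the base is base × ratioⁿ.
21.0 × 1.350⁵ = 21.0 × 4.48403 ≈ 94.16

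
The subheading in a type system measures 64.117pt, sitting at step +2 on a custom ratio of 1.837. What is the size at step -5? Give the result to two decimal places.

0.91pt

Moving from step +2 to step -5 is 7 steps down, so divide by r⁷.
64.117 ÷ 1.837⁷ = 64.117 ÷ 70.59340 ≈ 0.908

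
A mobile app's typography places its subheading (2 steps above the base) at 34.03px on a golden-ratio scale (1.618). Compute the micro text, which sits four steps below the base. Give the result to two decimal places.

Moving from step +2 to step -4 is 6 steps down, so divide by r⁶.
34.03 ÷ 1.618⁶ = 34.03 ÷ 17.94201 ≈ 1.897

1.90px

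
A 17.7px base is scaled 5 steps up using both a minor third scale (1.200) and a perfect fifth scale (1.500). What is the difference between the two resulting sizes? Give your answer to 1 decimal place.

Minor third: 17.7 × 1.200⁵ = 44.043px
Perfect fifth: 17.7 × 1.500⁵ = 134.409px
Difference: 134.409 − 44.043 = 90.366px

90.4px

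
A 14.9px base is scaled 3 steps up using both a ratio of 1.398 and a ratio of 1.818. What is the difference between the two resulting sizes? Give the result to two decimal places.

At 1.398: 14.9 × 1.398³ = 40.7106px
At 1.818: 14.9 × 1.818³ = 89.5299px
Difference: 89.5299 − 40.7106 = 48.8193px

48.82px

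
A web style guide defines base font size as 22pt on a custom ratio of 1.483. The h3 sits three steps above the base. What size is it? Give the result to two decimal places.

A modular type scale is a geometric sequence: sizeₙ = base × rⁿ.
22.0 × 1.483³ = 22.0 × 3.26155 ≈ 71.75

71.75pt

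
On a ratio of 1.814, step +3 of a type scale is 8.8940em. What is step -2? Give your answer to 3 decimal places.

0.453em

8.8940 ÷ 1.814⁵ = 8.8940 ÷ 19.64203 ≈ 0.453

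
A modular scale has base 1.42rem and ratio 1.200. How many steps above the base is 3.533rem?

1.200ⁿ = 3.533 / 1.42 = 2.4880
n = ln(2.4880) / ln(1.200) = 0.9115 / 0.1823 ≈ 5.00

5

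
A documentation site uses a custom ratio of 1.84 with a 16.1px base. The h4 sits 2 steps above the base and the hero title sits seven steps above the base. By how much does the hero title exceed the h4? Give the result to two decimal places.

Step 2: 16.1 × 1.84² = 54.5082px
Step 7: 16.1 × 1.84⁷ = 1149.6103px
Difference: 1149.6103 − 54.5082 = 1095.1021px

1095.10px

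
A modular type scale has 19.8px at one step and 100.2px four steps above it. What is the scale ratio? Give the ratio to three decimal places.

1.500

r⁴ = 100.2 / 19.8, so r = (100.2/19.8)^(1/4).
r = 5.0606^(1/4) ≈ 1.4999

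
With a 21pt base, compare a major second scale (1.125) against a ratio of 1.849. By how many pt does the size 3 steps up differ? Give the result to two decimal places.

Major second: 21.0 × 1.125³ = 29.9004pt
At 1.849: 21.0 × 1.849³ = 132.7486pt
Difference: 132.7486 − 29.9004 = 102.8482pt

102.85pt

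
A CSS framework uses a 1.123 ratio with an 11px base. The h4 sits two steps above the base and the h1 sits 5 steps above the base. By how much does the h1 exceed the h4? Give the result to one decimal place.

Step 2: 11.0 × 1.123² = 13.872px
Step 5: 11.0 × 1.123⁵ = 19.647px
Difference: 19.647 − 13.872 = 5.775px

5.8px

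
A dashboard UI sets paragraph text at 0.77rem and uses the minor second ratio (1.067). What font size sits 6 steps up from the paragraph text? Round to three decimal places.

1.136rem

0.77 × 1.067⁶ = 0.77 × 1.47566 ≈ 1.136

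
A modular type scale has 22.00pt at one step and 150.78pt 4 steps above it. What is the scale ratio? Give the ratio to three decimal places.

1.618

r⁴ = 150.78 / 22.00, so r = (150.78/22.00)^(1/4).
r = 6.8536^(1/4) ≈ 1.6180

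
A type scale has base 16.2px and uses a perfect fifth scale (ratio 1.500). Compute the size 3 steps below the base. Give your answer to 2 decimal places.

A modular type scale is a geometric sequence: sizeₙ = base × rⁿ.
16.2 ÷ 1.500³ = 16.2 ÷ 3.37500 ≈ 4.80

4.80px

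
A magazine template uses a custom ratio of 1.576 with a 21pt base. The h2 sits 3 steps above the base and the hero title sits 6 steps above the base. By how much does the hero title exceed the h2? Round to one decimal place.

Step 3: 21.0 × 1.576³ = 82.203pt
Step 6: 21.0 × 1.576⁶ = 321.778pt
Difference: 321.778 − 82.203 = 239.575pt

239.6pt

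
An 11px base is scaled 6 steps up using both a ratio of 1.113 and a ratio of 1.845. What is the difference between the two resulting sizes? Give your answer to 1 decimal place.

At 1.113: 11.0 × 1.113⁶ = 20.910px
At 1.845: 11.0 × 1.845⁶ = 433.881px
Difference: 433.881 − 20.910 = 412.971px

413.0px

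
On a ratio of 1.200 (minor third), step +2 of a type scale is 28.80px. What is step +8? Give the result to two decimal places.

Moving from step +2 to step +8 is 6 steps up, so multiply by r⁶.
28.80 × 1.200⁶ = 28.80 × 2.98598 ≈ 85.996

86.00px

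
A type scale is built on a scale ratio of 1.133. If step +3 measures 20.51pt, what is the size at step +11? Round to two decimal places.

55.69pt

Moving from step +3 to step +11 is 8 steps up, so multiply by r⁸.
20.51 × 1.133⁸ = 20.51 × 2.71543 ≈ 55.694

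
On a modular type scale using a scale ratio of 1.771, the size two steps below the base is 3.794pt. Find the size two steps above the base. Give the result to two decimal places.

37.32pt

3.794 × 1.771⁴ = 3.794 × 9.83726 ≈ 37.323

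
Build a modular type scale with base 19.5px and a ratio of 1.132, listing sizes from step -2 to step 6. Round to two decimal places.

Step -2: 19.5 ÷ 1.132² = 15.22
Step -1: 19.5 ÷ 1.132 = 17.23
Step 0: 19.5px
Step 1: 19.5 × 1.132 = 22.07
Step 2: 19.5 × 1.132² = 24.99
Step 3: 19.5 × 1.132³ = 28.29
Step 4: 19.5 × 1.132⁴ = 32.02
Step 5: 19.5 × 1.132⁵ = 36.25
Step 6: 19.5 × 1.132⁶ = 41.03

15.22px, 17.23px, 19.50px, 22.07px, 24.99px, 28.29px, 32.02px, 36.25px, 41.03px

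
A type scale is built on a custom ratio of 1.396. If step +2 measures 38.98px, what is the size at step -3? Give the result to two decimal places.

Moving from step +2 to step -3 is 5 steps down, so divide by r⁵.
38.98 ÷ 1.396⁵ = 38.98 ÷ 5.30185 ≈ 7.352

7.35px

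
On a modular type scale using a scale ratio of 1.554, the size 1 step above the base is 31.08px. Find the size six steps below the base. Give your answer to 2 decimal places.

31.08 ÷ 1.554⁷ = 31.08 ÷ 21.88553 ≈ 1.420

1.42px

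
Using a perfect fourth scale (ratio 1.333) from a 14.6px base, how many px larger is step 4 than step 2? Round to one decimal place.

20.2px

Step 2: 14.6 × 1.333² = 25.943px
Step 4: 14.6 × 1.333⁴ = 46.097px
Difference: 46.097 − 25.943 = 20.154px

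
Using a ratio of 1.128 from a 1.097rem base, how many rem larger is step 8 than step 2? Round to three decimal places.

1.479rem

Step 2: 1.097 × 1.128² = 1.39581rem
Step 8: 1.097 × 1.128⁸ = 2.87528rem
Difference: 2.87528 − 1.39581 = 1.47947rem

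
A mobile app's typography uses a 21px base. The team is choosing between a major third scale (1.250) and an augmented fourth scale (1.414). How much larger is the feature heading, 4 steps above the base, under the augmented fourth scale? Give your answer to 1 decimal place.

Major third: 21.0 × 1.250⁴ = 51.270px
Augmented fourth: 21.0 × 1.414⁴ = 83.949px
Difference: 83.949 − 51.270 = 32.679px

32.7px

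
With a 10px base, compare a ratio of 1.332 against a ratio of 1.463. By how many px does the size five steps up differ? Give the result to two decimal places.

25.09px

At 1.332: 10.0 × 1.332⁵ = 41.9296px
At 1.463: 10.0 × 1.463⁵ = 67.0227px
Difference: 67.0227 − 41.9296 = 25.0931px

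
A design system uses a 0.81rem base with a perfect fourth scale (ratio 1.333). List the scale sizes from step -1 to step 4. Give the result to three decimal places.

0.608rem, 0.810rem, 1.080rem, 1.439rem, 1.919rem, 2.557rem

Step -1: 0.81 ÷ 1.333 = 0.608
Step 0: 0.81rem
Step 1: 0.81 × 1.333 = 1.080
Step 2: 0.81 × 1.333² = 1.439
Step 3: 0.81 × 1.333³ = 1.919
Step 4: 0.81 × 1.333⁴ = 2.557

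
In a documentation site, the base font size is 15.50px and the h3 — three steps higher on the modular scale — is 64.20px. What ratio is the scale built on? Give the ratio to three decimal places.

The ratio satisfies 15.50 × r³ = 64.20, so r = (64.20 / 15.50)^(1/3).
r = 4.1419^(1/3) ≈ 1.6060

1.606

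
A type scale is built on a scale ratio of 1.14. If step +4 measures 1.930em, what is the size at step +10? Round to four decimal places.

1.930 × 1.14⁶ = 1.930 × 2.19497 ≈ 4.2363

4.2363em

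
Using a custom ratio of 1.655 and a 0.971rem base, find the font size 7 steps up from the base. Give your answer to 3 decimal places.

33.022rem

A modular type scale is a geometric sequence: sizeₙ = base × rⁿ.
0.971 × 1.655⁷ = 0.971 × 34.00838 ≈ 33.022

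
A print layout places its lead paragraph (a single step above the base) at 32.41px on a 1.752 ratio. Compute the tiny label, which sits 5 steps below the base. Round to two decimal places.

Moving from step +1 to step -5 is 6 steps down, so divide by r⁶.
32.41 ÷ 1.752⁶ = 32.41 ÷ 28.92042 ≈ 1.121

1.12px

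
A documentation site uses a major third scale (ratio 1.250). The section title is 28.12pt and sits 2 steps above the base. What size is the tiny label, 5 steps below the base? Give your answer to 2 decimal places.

5.90pt

28.12 ÷ 1.250⁷ = 28.12 ÷ 4.76837 ≈ 5.897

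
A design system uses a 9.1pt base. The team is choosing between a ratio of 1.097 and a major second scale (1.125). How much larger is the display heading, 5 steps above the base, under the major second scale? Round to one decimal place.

At 1.097: 9.1 × 1.097⁵ = 14.457pt
Major second: 9.1 × 1.125⁵ = 16.398pt
Difference: 16.398 − 14.457 = 1.941pt

1.9pt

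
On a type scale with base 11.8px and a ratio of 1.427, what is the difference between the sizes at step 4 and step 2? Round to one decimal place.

24.9px

Step 2: 11.8 × 1.427² = 24.029px
Step 4: 11.8 × 1.427⁴ = 48.930px
Difference: 48.930 − 24.029 = 24.901px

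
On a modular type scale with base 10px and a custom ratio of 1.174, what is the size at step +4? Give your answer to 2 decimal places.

19.00px

Each step on a modular scale multiplies by the ratio, so the size n steps from the base is base × ratioⁿ.
10.0 × 1.174⁴ = 10.0 × 1.89964 ≈ 19.00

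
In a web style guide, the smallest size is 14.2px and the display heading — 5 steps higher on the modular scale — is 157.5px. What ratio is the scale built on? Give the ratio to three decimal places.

r⁵ = 157.5 / 14.2, so r = (157.5/14.2)^(1/5).
r = 11.0915^(1/5) ≈ 1.6181

1.618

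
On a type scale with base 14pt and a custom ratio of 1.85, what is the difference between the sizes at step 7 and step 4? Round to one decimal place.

Step 4: 14.0 × 1.85⁴ = 163.989pt
Step 7: 14.0 × 1.85⁷ = 1038.317pt
Difference: 1038.317 − 163.989 = 874.328pt

874.3pt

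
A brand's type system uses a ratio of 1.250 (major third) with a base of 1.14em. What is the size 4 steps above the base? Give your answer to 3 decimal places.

1.14 × 1.250⁴ = 1.14 × 2.44141 ≈ 2.783

2.783em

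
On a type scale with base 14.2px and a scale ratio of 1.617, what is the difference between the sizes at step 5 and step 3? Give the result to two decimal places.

Step 3: 14.2 × 1.617³ = 60.0369px
Step 5: 14.2 × 1.617⁵ = 156.9779px
Difference: 156.9779 − 60.0369 = 96.9410px

96.94px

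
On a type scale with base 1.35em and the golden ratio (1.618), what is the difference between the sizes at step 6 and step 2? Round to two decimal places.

20.69em

Step 2: 1.35 × 1.618² = 3.5342em
Step 6: 1.35 × 1.618⁶ = 24.2217em
Difference: 24.2217 − 3.5342 = 20.6875em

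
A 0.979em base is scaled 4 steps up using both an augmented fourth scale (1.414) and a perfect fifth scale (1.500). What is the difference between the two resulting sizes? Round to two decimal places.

1.04em

Augmented fourth: 0.979 × 1.414⁴ = 3.9136em
Perfect fifth: 0.979 × 1.500⁴ = 4.9562em
Difference: 4.9562 − 3.9136 = 1.0426em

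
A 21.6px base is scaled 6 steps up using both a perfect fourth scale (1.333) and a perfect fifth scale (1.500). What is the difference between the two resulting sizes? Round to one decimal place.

124.9px

Perfect fourth: 21.6 × 1.333⁶ = 121.181px
Perfect fifth: 21.6 × 1.500⁶ = 246.038px
Difference: 246.038 − 121.181 = 124.857px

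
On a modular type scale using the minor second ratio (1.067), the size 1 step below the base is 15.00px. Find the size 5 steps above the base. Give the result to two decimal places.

22.13px

15.00 × 1.067⁶ = 15.00 × 1.47566 ≈ 22.135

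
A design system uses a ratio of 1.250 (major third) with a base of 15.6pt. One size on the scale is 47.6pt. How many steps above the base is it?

5

1.250ⁿ = 47.6 / 15.6 = 3.0513
n = ln(3.0513) / ln(1.250) = 1.1156 / 0.2231 ≈ 5.00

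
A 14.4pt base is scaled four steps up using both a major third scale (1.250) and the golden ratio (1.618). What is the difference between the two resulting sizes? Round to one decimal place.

63.5pt

Major third: 14.4 × 1.250⁴ = 35.156pt
Golden ratio: 14.4 × 1.618⁴ = 98.691pt
Difference: 98.691 − 35.156 = 63.535pt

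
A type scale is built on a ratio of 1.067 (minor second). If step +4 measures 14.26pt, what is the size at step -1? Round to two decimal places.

Moving from step +4 to step -1 is 5 steps down, so divide by r⁵.
14.26 ÷ 1.067⁵ = 14.26 ÷ 1.38300 ≈ 10.311

10.31pt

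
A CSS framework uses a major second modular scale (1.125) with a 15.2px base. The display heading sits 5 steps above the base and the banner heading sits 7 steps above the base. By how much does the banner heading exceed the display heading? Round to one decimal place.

7.3px

Step 5: 15.2 × 1.125⁵ = 27.391px
Step 7: 15.2 × 1.125⁷ = 34.667px
Difference: 34.667 − 27.391 = 7.276px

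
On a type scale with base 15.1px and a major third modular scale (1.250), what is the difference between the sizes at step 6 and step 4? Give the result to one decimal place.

Step 4: 15.1 × 1.250⁴ = 36.865px
Step 6: 15.1 × 1.250⁶ = 57.602px
Difference: 57.602 − 36.865 = 20.737px

20.7px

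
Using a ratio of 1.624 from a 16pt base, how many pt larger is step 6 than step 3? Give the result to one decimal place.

225.0pt

Step 3: 16.0 × 1.624³ = 68.530pt
Step 6: 16.0 × 1.624⁶ = 293.519pt
Difference: 293.519 − 68.530 = 224.989pt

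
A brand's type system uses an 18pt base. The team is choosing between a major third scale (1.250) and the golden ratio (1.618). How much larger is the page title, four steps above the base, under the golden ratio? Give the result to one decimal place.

Major third: 18.0 × 1.250⁴ = 43.945pt
Golden ratio: 18.0 × 1.618⁴ = 123.363pt
Difference: 123.363 − 43.945 = 79.418pt

79.4pt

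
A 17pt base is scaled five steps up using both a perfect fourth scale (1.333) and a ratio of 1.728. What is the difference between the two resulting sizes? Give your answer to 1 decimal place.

190.4pt

Perfect fourth: 17.0 × 1.333⁵ = 71.548pt
At 1.728: 17.0 × 1.728⁵ = 261.919pt
Difference: 261.919 − 71.548 = 190.371pt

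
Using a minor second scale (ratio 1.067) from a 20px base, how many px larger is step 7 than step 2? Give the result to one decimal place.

8.7px

Step 2: 20.0 × 1.067² = 22.770px
Step 7: 20.0 × 1.067⁷ = 31.491px
Difference: 31.491 − 22.770 = 8.721px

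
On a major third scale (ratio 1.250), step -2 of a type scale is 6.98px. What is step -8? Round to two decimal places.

1.83px

6.98 ÷ 1.250⁶ = 6.98 ÷ 3.81470 ≈ 1.830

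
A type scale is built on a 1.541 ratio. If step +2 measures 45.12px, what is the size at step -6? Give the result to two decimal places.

1.42px

The gap is -6 − (2) = -8 steps, so the factor is 1.541^-8.
45.12 ÷ 1.541⁸ = 45.12 ÷ 31.79956 ≈ 1.419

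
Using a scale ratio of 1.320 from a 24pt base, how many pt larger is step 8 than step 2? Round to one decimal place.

Step 2: 24.0 × 1.320² = 41.818pt
Step 8: 24.0 × 1.320⁸ = 221.209pt
Difference: 221.209 − 41.818 = 179.391pt

179.4pt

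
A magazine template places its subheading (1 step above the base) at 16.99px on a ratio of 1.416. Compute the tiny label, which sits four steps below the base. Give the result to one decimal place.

Moving from step +1 to step -4 is 5 steps down, so divide by r⁵.
16.99 ÷ 1.416⁵ = 16.99 ÷ 5.69267 ≈ 2.985

3.0px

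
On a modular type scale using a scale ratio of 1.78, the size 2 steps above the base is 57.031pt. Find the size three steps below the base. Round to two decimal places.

3.19pt

The gap is -3 − (2) = -5 steps, so the factor is 1.78^-5.
57.031 ÷ 1.78⁵ = 57.031 ÷ 17.86899 ≈ 3.192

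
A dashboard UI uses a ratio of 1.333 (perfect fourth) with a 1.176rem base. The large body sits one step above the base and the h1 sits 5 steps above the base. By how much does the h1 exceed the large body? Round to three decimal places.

Step 1: 1.176 × 1.333 = 1.56761rem
Step 5: 1.176 × 1.333⁵ = 4.94946rem
Difference: 4.94946 − 1.56761 = 3.38185rem

3.382rem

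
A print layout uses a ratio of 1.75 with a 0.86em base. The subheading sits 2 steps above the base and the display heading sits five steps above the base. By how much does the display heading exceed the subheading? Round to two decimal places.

Step 2: 0.86 × 1.75² = 2.6338em
Step 5: 0.86 × 1.75⁵ = 14.1153em
Difference: 14.1153 − 2.6338 = 11.4815em

11.48em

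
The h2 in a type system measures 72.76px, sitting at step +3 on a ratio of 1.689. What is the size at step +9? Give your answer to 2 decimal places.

The gap is 9 − (3) = 6 steps, so the factor is 1.689^6.
72.76 × 1.689⁶ = 72.76 × 23.21549 ≈ 1689.159

1689.16px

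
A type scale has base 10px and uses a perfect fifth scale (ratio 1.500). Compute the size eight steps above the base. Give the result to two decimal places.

256.29px

Each step on a modular scale multiplies by the ratio, so the size n steps from the base is base × ratioⁿ.
10.0 × 1.500⁸ = 10.0 × 25.62891 ≈ 256.29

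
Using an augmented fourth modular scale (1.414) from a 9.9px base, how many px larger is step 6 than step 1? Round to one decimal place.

65.1px

Step 1: 9.9 × 1.414 = 13.999px
Step 6: 9.9 × 1.414⁶ = 79.128px
Difference: 79.128 − 13.999 = 65.129px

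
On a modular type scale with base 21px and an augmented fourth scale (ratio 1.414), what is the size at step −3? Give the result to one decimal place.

7.4px

Every step multiplies by the scale ratio.
21.0 ÷ 1.414³ = 21.0 ÷ 2.82715 ≈ 7.43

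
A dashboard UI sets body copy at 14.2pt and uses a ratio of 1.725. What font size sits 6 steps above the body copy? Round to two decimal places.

374.13pt

Each step on a modular scale multiplies by the ratio, so the size n steps from the base is base × ratioⁿ.
14.2 × 1.725⁶ = 14.2 × 26.34721 ≈ 374.13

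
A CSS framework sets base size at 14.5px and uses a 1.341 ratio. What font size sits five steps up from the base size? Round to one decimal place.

Every step multiplies by the scale ratio.
14.5 × 1.341⁵ = 14.5 × 4.33655 ≈ 62.88

62.9px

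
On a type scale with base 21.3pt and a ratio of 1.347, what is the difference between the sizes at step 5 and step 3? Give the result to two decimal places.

42.40pt

Step 3: 21.3 × 1.347³ = 52.0574pt
Step 5: 21.3 × 1.347⁵ = 94.4534pt
Difference: 94.4534 − 52.0574 = 42.3960pt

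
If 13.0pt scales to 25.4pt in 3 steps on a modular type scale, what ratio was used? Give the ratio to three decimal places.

r³ = 25.4 / 13.0, so r = (25.4/13.0)^(1/3).
r = 1.9538^(1/3) ≈ 1.2502

1.250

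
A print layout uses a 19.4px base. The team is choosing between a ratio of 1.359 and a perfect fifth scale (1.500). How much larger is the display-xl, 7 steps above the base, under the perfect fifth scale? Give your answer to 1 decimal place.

165.4px

At 1.359: 19.4 × 1.359⁷ = 166.088px
Perfect fifth: 19.4 × 1.500⁷ = 331.467px
Difference: 331.467 − 166.088 = 165.379px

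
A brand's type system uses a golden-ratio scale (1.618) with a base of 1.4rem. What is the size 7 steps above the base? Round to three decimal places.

40.642rem

1.4 × 1.618⁷ = 1.4 × 29.03017 ≈ 40.642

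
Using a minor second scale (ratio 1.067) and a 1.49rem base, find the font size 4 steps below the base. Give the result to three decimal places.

1.49 ÷ 1.067⁴ = 1.49 ÷ 1.29616 ≈ 1.150

1.150rem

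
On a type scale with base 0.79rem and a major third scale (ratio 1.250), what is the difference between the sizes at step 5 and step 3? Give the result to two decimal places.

Step 3: 0.79 × 1.250³ = 1.5430rem
Step 5: 0.79 × 1.250⁵ = 2.4109rem
Difference: 2.4109 − 1.5430 = 0.8679rem

0.87rem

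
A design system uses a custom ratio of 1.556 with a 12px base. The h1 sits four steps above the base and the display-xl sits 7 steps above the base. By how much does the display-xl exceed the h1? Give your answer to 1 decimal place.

194.7px

Step 4: 12.0 × 1.556⁴ = 70.343px
Step 7: 12.0 × 1.556⁷ = 265.002px
Difference: 265.002 − 70.343 = 194.659px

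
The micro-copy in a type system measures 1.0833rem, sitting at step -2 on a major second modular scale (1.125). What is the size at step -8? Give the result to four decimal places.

0.5344rem

Moving from step -2 to step -8 is 6 steps down, so divide by r⁶.
1.0833 ÷ 1.125⁶ = 1.0833 ÷ 2.02729 ≈ 0.5344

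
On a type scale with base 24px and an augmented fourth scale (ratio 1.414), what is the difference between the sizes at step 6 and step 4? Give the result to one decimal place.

95.9px

Step 4: 24.0 × 1.414⁴ = 95.942px
Step 6: 24.0 × 1.414⁶ = 191.826px
Difference: 191.826 − 95.942 = 95.884px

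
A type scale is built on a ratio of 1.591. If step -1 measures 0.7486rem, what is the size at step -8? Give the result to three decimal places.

0.029rem

The gap is -8 − (-1) = -7 steps, so the factor is 1.591^-7.
0.7486 ÷ 1.591⁷ = 0.7486 ÷ 25.80425 ≈ 0.029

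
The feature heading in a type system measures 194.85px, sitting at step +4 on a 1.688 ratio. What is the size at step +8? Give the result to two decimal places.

1581.94px

194.85 × 1.688⁴ = 194.85 × 8.11876 ≈ 1581.941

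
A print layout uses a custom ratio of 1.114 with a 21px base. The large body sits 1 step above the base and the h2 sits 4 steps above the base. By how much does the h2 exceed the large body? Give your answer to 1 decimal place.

Step 1: 21.0 × 1.114 = 23.394px
Step 4: 21.0 × 1.114⁴ = 32.341px
Difference: 32.341 − 23.394 = 8.947px

8.9px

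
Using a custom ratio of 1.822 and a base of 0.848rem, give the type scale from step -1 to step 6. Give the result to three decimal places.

Step -1: 0.848 ÷ 1.822 = 0.465
Step 0: 0.848rem
Step 1: 0.848 × 1.822 = 1.545
Step 2: 0.848 × 1.822² = 2.815
Step 3: 0.848 × 1.822³ = 5.129
Step 4: 0.848 × 1.822⁴ = 9.345
Step 5: 0.848 × 1.822⁵ = 17.027
Step 6: 0.848 × 1.822⁶ = 31.023

0.465rem, 0.848rem, 1.545rem, 2.815rem, 5.129rem, 9.345rem, 17.027rem, 31.023rem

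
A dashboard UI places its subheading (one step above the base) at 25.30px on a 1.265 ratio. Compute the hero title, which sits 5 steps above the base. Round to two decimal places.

64.79px

Moving from step +1 to step +5 is 4 steps up, so multiply by r⁴.
25.30 × 1.265⁴ = 25.30 × 2.56072 ≈ 64.786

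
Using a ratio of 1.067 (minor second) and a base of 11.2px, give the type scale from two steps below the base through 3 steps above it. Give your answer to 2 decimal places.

9.84px, 10.50px, 11.20px, 11.95px, 12.75px, 13.61px

Step -2: 11.2 ÷ 1.067² = 9.84
Step -1: 11.2 ÷ 1.067 = 10.50
Step 0: 11.2px
Step 1: 11.2 × 1.067 = 11.95
Step 2: 11.2 × 1.067² = 12.75
Step 3: 11.2 × 1.067³ = 13.61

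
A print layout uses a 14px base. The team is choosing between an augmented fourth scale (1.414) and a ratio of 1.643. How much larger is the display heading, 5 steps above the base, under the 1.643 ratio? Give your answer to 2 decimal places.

88.48px

Augmented fourth: 14.0 × 1.414⁵ = 79.1362px
At 1.643: 14.0 × 1.643⁵ = 167.6161px
Difference: 167.6161 − 79.1362 = 88.4799px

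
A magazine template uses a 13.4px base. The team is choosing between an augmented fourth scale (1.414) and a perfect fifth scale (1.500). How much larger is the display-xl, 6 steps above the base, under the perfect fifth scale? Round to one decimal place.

45.5px

Augmented fourth: 13.4 × 1.414⁶ = 107.103px
Perfect fifth: 13.4 × 1.500⁶ = 152.634px
Difference: 152.634 − 107.103 = 45.531px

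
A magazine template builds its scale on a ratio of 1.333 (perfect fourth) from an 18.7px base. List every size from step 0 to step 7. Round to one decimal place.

Step 0: 18.7px
Step 1: 18.7 × 1.333 = 24.9
Step 2: 18.7 × 1.333² = 33.2
Step 3: 18.7 × 1.333³ = 44.3
Step 4: 18.7 × 1.333⁴ = 59.0
Step 5: 18.7 × 1.333⁵ = 78.7
Step 6: 18.7 × 1.333⁶ = 104.9
Step 7: 18.7 × 1.333⁷ = 139.8

18.7px, 24.9px, 33.2px, 44.3px, 59.0px, 78.7px, 104.9px, 139.8px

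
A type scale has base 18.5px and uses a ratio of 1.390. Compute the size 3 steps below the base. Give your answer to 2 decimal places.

6.89px

A modular type scale is a geometric sequence: sizeₙ = base × rⁿ.
18.5 ÷ 1.390³ = 18.5 ÷ 2.68562 ≈ 6.89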